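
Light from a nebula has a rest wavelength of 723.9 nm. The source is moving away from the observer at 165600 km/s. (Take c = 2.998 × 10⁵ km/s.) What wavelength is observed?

β = v/c = 165600/299800 = 0.5524.
Relativistic Doppler for wavelength: λ' = λ₀ · √((1 + β)/(1 − β)).
λ' = 723.9 × √(1.5524/0.4476) = 723.9 × 1.86225 ≈ 1348.1 nm.

1348.1 nm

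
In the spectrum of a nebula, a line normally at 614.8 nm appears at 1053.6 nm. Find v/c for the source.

λ'/λ₀ = 1.7137 > 1 (redshift), so the source is receding.
λ'/λ₀ = √((1 + β)/(1 − β)) for a receding source ⇒ β = (r² − 1)/(r² + 1) with r = λ'/λ₀.
β = (2.9369 − 1)/(2.9369 + 1) ≈ 0.492.

0.492c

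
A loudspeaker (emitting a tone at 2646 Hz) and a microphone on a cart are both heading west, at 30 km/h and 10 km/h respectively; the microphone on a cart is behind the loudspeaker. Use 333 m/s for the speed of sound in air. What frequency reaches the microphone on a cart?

2603 Hz

30 km/h = 8.333 m/s; 10 km/h = 2.778 m/s.
The microphone on a cart is behind, so the loudspeaker is moving away from it while the microphone on a cart is moving toward the loudspeaker.
Both move, so f' = f · (v + v_o)/(v + v_s).
f' = 2646 × (333 + 2.778)/(333 + 8.333) = 2646 × 335.78/341.33 ≈ 2603 Hz.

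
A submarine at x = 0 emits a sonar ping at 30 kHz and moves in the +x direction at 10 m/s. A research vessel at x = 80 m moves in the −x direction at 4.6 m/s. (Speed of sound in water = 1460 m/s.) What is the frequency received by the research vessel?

The observer lies on the +x side, so the source is heading toward the observer and the observer is heading toward the source.
Both move, so f' = f · (v + v_o)/(v − v_s).
f' = 30 × (1460 + 4.6)/(1460 − 10) = 30 × 1464.6/1450 ≈ 30.3 kHz.

30.3 kHz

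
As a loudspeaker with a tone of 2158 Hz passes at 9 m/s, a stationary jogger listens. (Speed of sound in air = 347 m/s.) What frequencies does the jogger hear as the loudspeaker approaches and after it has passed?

Approaching: f₁ = f · v/(v − v_s) = 2158 × 347/338 ≈ 2215 Hz.
Receding: f₂ = f · v/(v + v_s) = 2158 × 347/356 ≈ 2103 Hz.

2215 Hz approaching; 2103 Hz receding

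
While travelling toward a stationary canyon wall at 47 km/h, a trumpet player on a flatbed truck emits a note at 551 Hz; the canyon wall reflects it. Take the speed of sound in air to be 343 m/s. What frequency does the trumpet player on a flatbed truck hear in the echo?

47 km/h = 13.06 m/s.
The canyon wall receives the sound from a moving source: f₁ = f₀ · v/(v − v_e) = 551 × 343/329.94 ≈ 573 Hz.
On the return leg the trumpet player on a flatbed truck is a moving observer: f₂ = f₁ · (v + v_e)/v = 573 × 356.06/343 ≈ 595 Hz.
Equivalently f₂ = f₀ · (v + v_e)/(v − v_e).

595 Hz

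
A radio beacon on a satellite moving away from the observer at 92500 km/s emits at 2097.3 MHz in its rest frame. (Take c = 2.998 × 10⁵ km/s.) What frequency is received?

β = v/c = 92500/299800 = 0.3085.
Relativistic Doppler for frequency: f' = f₀ · √((1 − β)/(1 + β)).
f' = 2097.3 × √(0.6915/1.3085) = 2097.3 × 0.72693 ≈ 1524.6 MHz.

1524.6 MHz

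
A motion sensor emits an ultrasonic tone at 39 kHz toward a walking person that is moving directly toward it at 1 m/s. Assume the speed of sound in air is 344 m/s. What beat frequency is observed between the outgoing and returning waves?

227 Hz

The walking person first receives the wave as a moving observer: f₁ = f₀ · (v + u)/v = 39 × (344 + 1)/344 ≈ 39.113 kHz.
The reflection then acts as a moving source: f₂ = f₁ · v/(v − u) ≈ 39.227 kHz.
Equivalently f₂ = f₀ · (v + u)/(v − u).
Beat frequency (with f₀ = 39000 Hz): |f₂ − f₀| = 2u·f₀/(v − u) = 2 × 1 × 39000/343 ≈ 227 Hz.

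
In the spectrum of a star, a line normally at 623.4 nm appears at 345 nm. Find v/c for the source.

λ'/λ₀ = 0.5534 < 1 (blueshift), so the source is approaching.
λ'/λ₀ = √((1 − β)/(1 + β)) for an approaching source ⇒ β = (1 − r²)/(1 + r²) with r = λ'/λ₀.
β = (1 − 0.3063)/(1 + 0.3063) ≈ 0.531.

0.531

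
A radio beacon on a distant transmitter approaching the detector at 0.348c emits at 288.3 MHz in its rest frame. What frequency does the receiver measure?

414.5 MHz

Relativistic Doppler for frequency: f' = f₀ · √((1 + β)/(1 − β)).
f' = 288.3 × √(1.3480/0.6520) = 288.3 × 1.43788 ≈ 414.5 MHz.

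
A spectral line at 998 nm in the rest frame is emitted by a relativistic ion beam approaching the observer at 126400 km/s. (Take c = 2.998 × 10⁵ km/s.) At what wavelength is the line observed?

β = v/c = 126400/299800 = 0.4216.
Relativistic Doppler for wavelength: λ' = λ₀ · √((1 − β)/(1 + β)).
λ' = 998 × √(0.5784/1.4216) = 998 × 0.63785 ≈ 636.6 nm.

636.6 nm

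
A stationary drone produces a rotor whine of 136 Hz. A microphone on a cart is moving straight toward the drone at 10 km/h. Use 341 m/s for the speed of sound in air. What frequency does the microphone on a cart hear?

10 km/h = 2.778 m/s.
Moving observer, stationary source: f' = f · (v + v_o)/v.
f' = 136 × (341 + 2.778)/341 = 136 × 343.78/341 ≈ 137 Hz.

137 Hz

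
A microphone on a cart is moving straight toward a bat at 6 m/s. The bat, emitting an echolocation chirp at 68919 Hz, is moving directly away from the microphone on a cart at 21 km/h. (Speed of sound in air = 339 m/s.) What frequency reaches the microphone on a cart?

21 km/h = 5.833 m/s.
General Doppler shift: f' = f · (v + v_o)/(v + v_s).
f' = 68919 × (339 + 6)/(339 + 5.833) = 68919 × 345/344.83 ≈ 68952 Hz.

68952 Hz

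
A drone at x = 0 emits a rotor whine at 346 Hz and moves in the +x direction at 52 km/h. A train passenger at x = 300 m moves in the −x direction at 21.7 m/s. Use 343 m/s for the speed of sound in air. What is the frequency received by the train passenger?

384 Hz

52 km/h = 14.44 m/s.
The observer lies on the +x side, so the source is heading toward the observer and the observer is heading toward the source.
Both move, so f' = f · (v + v_o)/(v − v_s).
f' = 346 × (343 + 21.7)/(343 − 14.44) = 346 × 364.7/328.56 ≈ 384 Hz.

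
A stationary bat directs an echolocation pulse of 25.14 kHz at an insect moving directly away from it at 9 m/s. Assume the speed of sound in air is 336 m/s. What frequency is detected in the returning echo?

The insect first receives the wave as a moving observer: f₁ = f₀ · (v − u)/v = 25.14 × (336 − 9)/336 ≈ 24.5 kHz.
On reflection it acts as a source moving away from the stationary detector: f₂ = f₁ · v/(v + u) = 24.5 × 336/345 ≈ 23.8 kHz.
Equivalently f₂ = f₀ · (v − u)/(v + u).

23.8 kHz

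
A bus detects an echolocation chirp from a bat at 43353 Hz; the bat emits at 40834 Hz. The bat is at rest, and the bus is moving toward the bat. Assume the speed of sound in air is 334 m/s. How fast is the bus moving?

20.6 m/s

f' = f · (v + v_o)/v ⇒ v_o = v · |f'/f − 1|.
v_o = 334 × |43353/40834 − 1| = 334 × 0.06169 ≈ 20.6 m/s.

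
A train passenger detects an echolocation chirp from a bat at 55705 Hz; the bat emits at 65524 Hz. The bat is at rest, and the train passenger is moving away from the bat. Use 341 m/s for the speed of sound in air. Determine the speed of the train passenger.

51 m/s

f' = f · (v − v_o)/v ⇒ v_o = v · |f'/f − 1|.
v_o = 341 × |55705/65524 − 1| = 341 × 0.1499 ≈ 51 m/s.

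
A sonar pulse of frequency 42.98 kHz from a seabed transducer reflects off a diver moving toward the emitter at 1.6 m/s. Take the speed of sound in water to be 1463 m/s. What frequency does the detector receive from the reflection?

43.1 kHz

The diver first receives the wave as a moving observer: f₁ = f₀ · (v + u)/v = 42.98 × (1463 + 1.6)/1463 ≈ 43.0 kHz.
On reflection it acts as a source moving toward the stationary detector: f₂ = f₁ · v/(v − u) = 43.0 × 1463/1461.4 ≈ 43.1 kHz.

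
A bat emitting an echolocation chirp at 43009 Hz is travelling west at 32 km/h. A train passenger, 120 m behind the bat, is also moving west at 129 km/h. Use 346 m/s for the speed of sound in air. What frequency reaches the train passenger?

46274 Hz

32 km/h = 8.889 m/s; 129 km/h = 35.83 m/s.
The train passenger is behind, so the bat is moving away from it while the train passenger is moving toward the bat.
With source receding and observer approaching, f' = f · (v + v_o)/(v + v_s).
f' = 43009 × (346 + 35.83)/(346 + 8.889) = 43009 × 381.83/354.89 ≈ 46274 Hz.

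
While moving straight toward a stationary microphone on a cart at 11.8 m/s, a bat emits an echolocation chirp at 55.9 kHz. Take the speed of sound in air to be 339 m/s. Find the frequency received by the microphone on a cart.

57.9 kHz

Moving source, stationary observer: f' = f · v/(v − v_s) since the source is approaching.
f' = 55.9 × 339/(339 − 11.8) = 55.9 × 339/327.2 ≈ 57.9 kHz.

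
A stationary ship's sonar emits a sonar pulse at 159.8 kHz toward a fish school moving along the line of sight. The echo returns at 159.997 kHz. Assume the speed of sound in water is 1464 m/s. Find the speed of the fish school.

0.90 m/s

Double Doppler shift off a moving reflector: f₂ = f₀ · (v + u)/(v − u) (u > 0 toward emitter).
Rearranging, u = v · (f₂ − f₀)/(f₂ + f₀) = 1464 × 0.197/319.797 ≈ 0.90 m/s.
So the fish school is moving at 0.90 m/s toward the emitter.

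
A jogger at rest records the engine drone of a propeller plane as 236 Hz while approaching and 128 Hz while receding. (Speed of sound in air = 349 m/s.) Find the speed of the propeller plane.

f₁/f₂ = (v + v_s)/(v − v_s), so v_s = v · (f₁ − f₂)/(f₁ + f₂).
v_s = 349 × (236 − 128)/(236 + 128) = 349 × 108/364 ≈ 104 m/s.

104 m/s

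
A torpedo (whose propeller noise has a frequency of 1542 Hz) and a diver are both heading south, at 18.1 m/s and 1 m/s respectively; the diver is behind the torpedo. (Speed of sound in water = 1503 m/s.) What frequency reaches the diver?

The diver is behind, so the torpedo is moving away from it while the diver is moving toward the torpedo.
With source receding and observer approaching, f' = f · (v + v_o)/(v + v_s).
f' = 1542 × (1503 + 1)/(1503 + 18.1) = 1542 × 1504/1521.1 ≈ 1525 Hz.

1525 Hz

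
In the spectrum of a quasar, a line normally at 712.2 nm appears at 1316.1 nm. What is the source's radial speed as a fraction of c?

0.547

λ'/λ₀ = 1.8479 > 1 (redshift), so the source is receding.
λ'/λ₀ = √((1 + β)/(1 − β)) for a receding source ⇒ β = (r² − 1)/(r² + 1) with r = λ'/λ₀.
β = (3.4149 − 1)/(3.4149 + 1) ≈ 0.547.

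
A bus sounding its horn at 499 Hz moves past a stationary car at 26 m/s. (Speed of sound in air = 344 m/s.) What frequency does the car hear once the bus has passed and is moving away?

464 Hz

Receding: f₂ = f · v/(v + v_s) = 499 × 344/370 ≈ 464 Hz.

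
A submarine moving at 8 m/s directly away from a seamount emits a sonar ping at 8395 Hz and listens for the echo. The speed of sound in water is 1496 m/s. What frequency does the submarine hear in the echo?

8306 Hz

The seamount receives the sound from a moving source: f₁ = f₀ · v/(v + v_e) = 8395 × 1496/1504 ≈ 8350 Hz.
On the return leg the submarine is a moving observer: f₂ = f₁ · (v − v_e)/v = 8350 × 1488/1496 ≈ 8306 Hz.
Equivalently f₂ = f₀ · (v − v_e)/(v + v_e).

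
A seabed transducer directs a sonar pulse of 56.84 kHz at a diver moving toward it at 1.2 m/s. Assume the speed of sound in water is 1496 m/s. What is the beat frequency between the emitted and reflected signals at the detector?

The diver first receives the wave as a moving observer: f₁ = f₀ · (v + u)/v = 56.84 × (1496 + 1.2)/1496 ≈ 56.8856 kHz.
On reflection it acts as a source moving toward the stationary detector: f₂ = f₁ · v/(v − u) = 56.8856 × 1496/1494.8 ≈ 56.9313 kHz.
Equivalently f₂ = f₀ · (v + u)/(v − u).
Beat frequency (with f₀ = 56840 Hz): |f₂ − f₀| = 2u·f₀/(v − u) = 2 × 1.2 × 56840/1494.8 ≈ 91 Hz.

91 Hz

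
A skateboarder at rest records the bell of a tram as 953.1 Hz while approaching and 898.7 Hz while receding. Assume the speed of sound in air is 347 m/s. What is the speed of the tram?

f₁/f₂ = (v + v_s)/(v − v_s), so v_s = v · (f₁ − f₂)/(f₁ + f₂).
v_s = 347 × (953.1 − 898.7)/(953.1 + 898.7) = 347 × 54.4/1851.8 ≈ 10.2 m/s.

10.2 m/s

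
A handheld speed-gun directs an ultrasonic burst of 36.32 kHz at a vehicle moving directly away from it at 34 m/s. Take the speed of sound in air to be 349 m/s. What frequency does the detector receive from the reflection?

29.9 kHz

At the vehicle (a moving observer), f₁ = f₀ · (v − u)/v = 36.32 × 315/349 ≈ 32.8 kHz.
On reflection it acts as a source moving away from the stationary detector: f₂ = f₁ · v/(v + u) = 32.8 × 349/383 ≈ 29.9 kHz.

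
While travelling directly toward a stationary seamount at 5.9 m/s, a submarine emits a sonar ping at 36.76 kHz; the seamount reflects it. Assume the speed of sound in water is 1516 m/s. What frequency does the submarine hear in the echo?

The seamount receives the sound from a moving source: f₁ = f₀ · v/(v − v_e) = 36.76 × 1516/1510.1 ≈ 36.9 kHz.
On the return leg the submarine is a moving observer: f₂ = f₁ · (v + v_e)/v = 36.9 × 1521.9/1516 ≈ 37.0 kHz.
Equivalently f₂ = f₀ · (v + v_e)/(v − v_e).

37.0 kHz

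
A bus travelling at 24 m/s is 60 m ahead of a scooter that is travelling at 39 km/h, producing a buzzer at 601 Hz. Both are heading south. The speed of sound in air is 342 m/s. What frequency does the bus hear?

39 km/h = 10.83 m/s.
The bus is ahead, so the scooter is moving toward it while the bus is moving away from the scooter.
General Doppler shift: f' = f · (v − v_o)/(v − v_s).
f' = 601 × (342 − 24)/(342 − 10.83) = 601 × 318/331.17 ≈ 577 Hz.

577 Hz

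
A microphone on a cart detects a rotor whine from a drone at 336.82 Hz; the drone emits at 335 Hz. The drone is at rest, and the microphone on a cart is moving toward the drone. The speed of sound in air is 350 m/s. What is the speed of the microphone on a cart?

f' = f · (v + v_o)/v ⇒ v_o = v · |f'/f − 1|.
v_o = 350 × |336.82/335 − 1| = 350 × 0.005433 ≈ 1.90 m/s.

1.90 m/s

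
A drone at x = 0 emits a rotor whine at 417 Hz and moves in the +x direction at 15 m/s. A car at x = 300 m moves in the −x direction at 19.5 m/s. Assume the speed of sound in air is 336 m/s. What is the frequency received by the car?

462 Hz

The observer lies on the +x side, so the source is heading toward the observer and the observer is heading toward the source.
General Doppler shift: f' = f · (v + v_o)/(v − v_s).
f' = 417 × (336 + 19.5)/(336 − 15) = 417 × 355.5/321 ≈ 462 Hz.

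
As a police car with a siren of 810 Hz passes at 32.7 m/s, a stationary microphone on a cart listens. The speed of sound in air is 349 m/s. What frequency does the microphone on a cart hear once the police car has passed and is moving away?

741 Hz

Receding: f₂ = f · v/(v + v_s) = 810 × 349/381.7 ≈ 741 Hz.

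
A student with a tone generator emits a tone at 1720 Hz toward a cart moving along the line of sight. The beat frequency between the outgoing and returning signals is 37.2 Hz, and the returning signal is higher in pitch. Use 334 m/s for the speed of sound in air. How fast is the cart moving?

3.6 m/s

Double Doppler shift off a moving reflector: f₂ = f₀ · (v + u)/(v − u) (u > 0 toward emitter).
Returning signal is higher, so f₂ = f₀ + Δf = 1720 + 37.2 = 1757.2 Hz.
Rearranging, u = v · (f₂ − f₀)/(f₂ + f₀) = 334 × 37.2/3477.2 ≈ 3.6 m/s.
So the cart is moving at 3.6 m/s toward the emitter.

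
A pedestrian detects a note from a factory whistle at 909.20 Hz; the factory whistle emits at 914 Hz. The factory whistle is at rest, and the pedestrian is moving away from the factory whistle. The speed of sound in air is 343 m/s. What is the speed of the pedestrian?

f' = f · (v − v_o)/v ⇒ v_o = v · |f'/f − 1|.
v_o = 343 × |909.20/914 − 1| = 343 × 0.005252 ≈ 1.80 m/s.

1.80 m/s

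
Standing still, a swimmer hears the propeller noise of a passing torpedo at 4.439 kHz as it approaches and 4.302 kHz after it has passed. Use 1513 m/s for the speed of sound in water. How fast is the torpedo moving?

23.7 m/s

f₁/f₂ = (v + v_s)/(v − v_s), so v_s = v · (f₁ − f₂)/(f₁ + f₂).
v_s = 1513 × (4.439 − 4.302)/(4.439 + 4.302) = 1513 × 0.137/8.741 ≈ 23.7 m/s.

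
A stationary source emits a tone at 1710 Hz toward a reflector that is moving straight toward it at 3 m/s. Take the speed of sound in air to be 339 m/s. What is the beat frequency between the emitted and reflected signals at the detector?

30.5 Hz

At the reflector (a moving observer), f₁ = f₀ · (v + u)/v = 1710 × 342/339 ≈ 1725.1 Hz.
On reflection it acts as a source moving toward the stationary detector: f₂ = f₁ · v/(v − u) = 1725.1 × 339/336 ≈ 1740.5 Hz.
Equivalently f₂ = f₀ · (v + u)/(v − u).
Beat frequency: |f₂ − f₀| = 2u·f₀/(v − u) = 2 × 3 × 1710/336 ≈ 30.5 Hz.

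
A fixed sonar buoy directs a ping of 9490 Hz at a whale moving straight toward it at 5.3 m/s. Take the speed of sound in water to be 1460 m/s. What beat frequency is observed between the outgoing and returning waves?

69 Hz

At the whale (a moving observer), f₁ = f₀ · (v + u)/v = 9490 × 1465.3/1460 ≈ 9524.5 Hz.
On reflection it acts as a source moving toward the stationary detector: f₂ = f₁ · v/(v − u) = 9524.5 × 1460/1454.7 ≈ 9559.2 Hz.
Beat frequency: |f₂ − f₀| = 2u·f₀/(v − u) = 2 × 5.3 × 9490/1454.7 ≈ 69 Hz.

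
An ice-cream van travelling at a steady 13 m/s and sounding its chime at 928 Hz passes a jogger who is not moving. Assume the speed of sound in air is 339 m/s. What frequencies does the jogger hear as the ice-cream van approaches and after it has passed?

965 Hz approaching; 894 Hz receding

Approaching: f₁ = f · v/(v − v_s) = 928 × 339/326 ≈ 965 Hz.
Receding: f₂ = f · v/(v + v_s) = 928 × 339/352 ≈ 894 Hz.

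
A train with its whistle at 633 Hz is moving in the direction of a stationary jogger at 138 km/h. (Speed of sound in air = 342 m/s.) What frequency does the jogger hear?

713 Hz

138 km/h = 38.33 m/s.
With the source moving toward a stationary observer, f' = f · v/(v − v_s).
f' = 633 × 342/(342 − 38.33) = 633 × 342/303.7 ≈ 713 Hz.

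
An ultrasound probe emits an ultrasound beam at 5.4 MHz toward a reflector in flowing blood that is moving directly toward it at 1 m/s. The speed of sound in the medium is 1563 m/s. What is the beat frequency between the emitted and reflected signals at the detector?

6914 Hz

The reflector in flowing blood first receives the wave as a moving observer: f₁ = f₀ · (v + u)/v = 5.4 × (1563 + 1)/1563 ≈ 5.40345 MHz.
The reflection then acts as a moving source: f₂ = f₁ · v/(v − u) ≈ 5.40691 MHz.
Beat frequency (with f₀ = 5400000 Hz): |f₂ − f₀| = 2u·f₀/(v − u) = 2 × 1 × 5400000/1562 ≈ 6914 Hz.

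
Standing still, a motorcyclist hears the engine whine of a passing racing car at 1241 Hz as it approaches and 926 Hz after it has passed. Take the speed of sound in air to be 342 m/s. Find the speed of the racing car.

50 m/s

f₁/f₂ = (v + v_s)/(v − v_s), so v_s = v · (f₁ − f₂)/(f₁ + f₂).
v_s = 342 × (1241 − 926)/(1241 + 926) = 342 × 315/2167 ≈ 50 m/s.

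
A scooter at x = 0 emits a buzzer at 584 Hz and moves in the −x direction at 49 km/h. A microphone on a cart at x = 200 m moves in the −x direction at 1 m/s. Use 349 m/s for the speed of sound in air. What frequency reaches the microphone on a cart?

49 km/h = 13.61 m/s.
The observer lies on the +x side, so the source is heading away from the observer and the observer is heading toward the source.
With source receding and observer approaching, f' = f · (v + v_o)/(v + v_s).
f' = 584 × (349 + 1)/(349 + 13.61) = 584 × 350/362.61 ≈ 564 Hz.

564 Hz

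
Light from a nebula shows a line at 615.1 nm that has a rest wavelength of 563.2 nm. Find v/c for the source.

0.088

λ'/λ₀ = 1.0922 > 1 (redshift), so the source is receding.
λ'/λ₀ = √((1 + β)/(1 − β)) for a receding source ⇒ β = (r² − 1)/(r² + 1) with r = λ'/λ₀.
β = (1.1928 − 1)/(1.1928 + 1) ≈ 0.088.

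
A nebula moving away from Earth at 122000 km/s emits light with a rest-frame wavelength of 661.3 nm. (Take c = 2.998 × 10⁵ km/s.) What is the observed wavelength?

β = v/c = 122000/299800 = 0.4069.
Relativistic Doppler for wavelength: λ' = λ₀ · √((1 + β)/(1 − β)).
λ' = 661.3 × √(1.4069/0.5931) = 661.3 × 1.54024 ≈ 1018.6 nm.

1018.6 nm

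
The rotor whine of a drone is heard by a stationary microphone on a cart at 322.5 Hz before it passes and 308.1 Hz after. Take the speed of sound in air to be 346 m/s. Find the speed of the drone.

7.9 m/s

f₁/f₂ = (v + v_s)/(v − v_s), so v_s = v · (f₁ − f₂)/(f₁ + f₂).
v_s = 346 × (322.5 − 308.1)/(322.5 + 308.1) = 346 × 14.4/630.6 ≈ 7.9 m/s.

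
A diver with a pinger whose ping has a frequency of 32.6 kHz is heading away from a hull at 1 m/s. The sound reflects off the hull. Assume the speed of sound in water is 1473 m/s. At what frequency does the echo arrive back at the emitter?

The hull receives the sound from a moving source: f₁ = f₀ · v/(v + v_e) = 32.6 × 1473/1474 ≈ 32.6 kHz.
On the return leg the diver with a pinger is a moving observer: f₂ = f₁ · (v − v_e)/v = 32.6 × 1472/1473 ≈ 32.6 kHz.

32.6 kHz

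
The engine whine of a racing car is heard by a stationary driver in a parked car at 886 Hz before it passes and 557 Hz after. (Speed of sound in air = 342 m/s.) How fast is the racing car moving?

f₁/f₂ = (v + v_s)/(v − v_s), so v_s = v · (f₁ − f₂)/(f₁ + f₂).
v_s = 342 × (886 − 557)/(886 + 557) = 342 × 329/1443 ≈ 78 m/s.

78 m/s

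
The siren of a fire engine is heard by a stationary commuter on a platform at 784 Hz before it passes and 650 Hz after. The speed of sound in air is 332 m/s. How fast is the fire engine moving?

f₁/f₂ = (v + v_s)/(v − v_s), so v_s = v · (f₁ − f₂)/(f₁ + f₂).
v_s = 332 × (784 − 650)/(784 + 650) = 332 × 134/1434 ≈ 31 m/s.

31 m/s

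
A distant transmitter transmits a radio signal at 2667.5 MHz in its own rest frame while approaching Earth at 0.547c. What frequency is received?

4929.5 MHz

Relativistic Doppler for frequency: f' = f₀ · √((1 + β)/(1 − β)).
f' = 2667.5 × √(1.5470/0.4530) = 2667.5 × 1.84797 ≈ 4929.5 MHz.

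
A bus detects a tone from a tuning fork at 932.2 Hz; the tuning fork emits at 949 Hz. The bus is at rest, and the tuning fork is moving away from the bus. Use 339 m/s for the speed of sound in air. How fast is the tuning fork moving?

f' = f · v/(v + v_s) ⇒ v_s = v · |1 − f/f'|.
v_s = 339 × |1 − 949/932.2| = 339 × 0.01802 ≈ 6.1 m/s.

6.1 m/s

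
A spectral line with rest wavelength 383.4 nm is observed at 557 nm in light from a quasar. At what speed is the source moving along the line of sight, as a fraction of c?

0.357c

λ'/λ₀ = 1.4528 > 1 (redshift), so the source is receding.
λ'/λ₀ = √((1 + β)/(1 − β)) for a receding source ⇒ β = (r² − 1)/(r² + 1) with r = λ'/λ₀.
β = (2.1106 − 1)/(2.1106 + 1) ≈ 0.357.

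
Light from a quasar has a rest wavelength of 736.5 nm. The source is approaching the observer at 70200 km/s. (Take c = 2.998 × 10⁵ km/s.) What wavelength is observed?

β = v/c = 70200/299800 = 0.2342.
Relativistic Doppler for wavelength: λ' = λ₀ · √((1 − β)/(1 + β)).
λ' = 736.5 × √(0.7658/1.2342) = 736.5 × 0.78774 ≈ 580.2 nm.

580.2 nm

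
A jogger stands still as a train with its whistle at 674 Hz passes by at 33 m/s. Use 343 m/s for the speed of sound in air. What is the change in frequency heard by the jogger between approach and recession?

Approaching: f₁ = f · v/(v − v_s) = 674 × 343/310 ≈ 746 Hz.
Receding: f₂ = f · v/(v + v_s) = 674 × 343/376 ≈ 615 Hz.
Drop: f₁ − f₂ = 2f·v·v_s/(v² − v_s²) = 2 × 674 × 343 × 33/(343² − 33²) ≈ 131 Hz.

131 Hz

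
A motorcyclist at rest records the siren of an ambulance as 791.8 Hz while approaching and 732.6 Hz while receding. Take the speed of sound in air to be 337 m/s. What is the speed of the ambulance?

13.1 m/s

f₁/f₂ = (v + v_s)/(v − v_s), so v_s = v · (f₁ − f₂)/(f₁ + f₂).
v_s = 337 × (791.8 − 732.6)/(791.8 + 732.6) = 337 × 59.2/1524.4 ≈ 13.1 m/s.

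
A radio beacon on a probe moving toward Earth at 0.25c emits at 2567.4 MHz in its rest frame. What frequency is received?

3314.5 MHz

Relativistic Doppler for frequency: f' = f₀ · √((1 + β)/(1 − β)).
f' = 2567.4 × √(1.2500/0.7500) = 2567.4 × 1.29099 ≈ 3314.5 MHz.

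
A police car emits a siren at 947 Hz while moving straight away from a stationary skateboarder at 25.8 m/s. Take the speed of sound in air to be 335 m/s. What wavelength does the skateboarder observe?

Moving source, stationary observer: f' = f · v/(v + v_s) since the source is receding.
f' = 947 × 335/(335 + 25.8) ≈ 879 Hz.
λ' = v/f' = 335/879.282 ≈ 38.1 cm.

38.1 cm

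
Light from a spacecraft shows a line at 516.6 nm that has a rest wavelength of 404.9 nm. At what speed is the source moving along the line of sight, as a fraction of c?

0.239

λ'/λ₀ = 1.2759 > 1 (redshift), so the source is receding.
λ'/λ₀ = √((1 + β)/(1 − β)) for a receding source ⇒ β = (r² − 1)/(r² + 1) with r = λ'/λ₀.
β = (1.6278 − 1)/(1.6278 + 1) ≈ 0.239.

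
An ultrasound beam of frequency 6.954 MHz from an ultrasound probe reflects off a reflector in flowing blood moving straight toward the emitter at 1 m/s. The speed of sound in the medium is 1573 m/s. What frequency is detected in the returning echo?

6.963 MHz

At the reflector in flowing blood (a moving observer), f₁ = f₀ · (v + u)/v = 6.954 × 1574/1573 ≈ 6.958 MHz.
The reflection then acts as a moving source: f₂ = f₁ · v/(v − u) ≈ 6.963 MHz.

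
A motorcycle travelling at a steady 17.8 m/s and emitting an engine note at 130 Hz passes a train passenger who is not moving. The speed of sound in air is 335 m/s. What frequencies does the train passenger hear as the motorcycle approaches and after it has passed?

137 Hz approaching; 123 Hz receding

Approaching: f₁ = f · v/(v − v_s) = 130 × 335/317.2 ≈ 137 Hz.
Receding: f₂ = f · v/(v + v_s) = 130 × 335/352.8 ≈ 123 Hz.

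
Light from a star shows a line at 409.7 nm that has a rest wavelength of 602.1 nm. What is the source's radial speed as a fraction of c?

λ'/λ₀ = 0.6805 < 1 (blueshift), so the source is approaching.
λ'/λ₀ = √((1 − β)/(1 + β)) for an approaching source ⇒ β = (1 − r²)/(1 + r²) with r = λ'/λ₀.
β = (1 − 0.4630)/(1 + 0.4630) ≈ 0.367.

0.367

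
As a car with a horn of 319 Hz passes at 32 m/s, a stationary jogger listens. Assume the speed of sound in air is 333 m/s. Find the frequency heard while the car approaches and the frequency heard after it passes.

Approaching: f₁ = f · v/(v − v_s) = 319 × 333/301 ≈ 353 Hz.
Receding: f₂ = f · v/(v + v_s) = 319 × 333/365 ≈ 291 Hz.

353 Hz approaching; 291 Hz receding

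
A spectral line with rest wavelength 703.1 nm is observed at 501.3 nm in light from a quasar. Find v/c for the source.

λ'/λ₀ = 0.7130 < 1 (blueshift), so the source is approaching.
λ'/λ₀ = √((1 − β)/(1 + β)) for an approaching source ⇒ β = (1 − r²)/(1 + r²) with r = λ'/λ₀.
β = (1 − 0.5083)/(1 + 0.5083) ≈ 0.326.

0.326c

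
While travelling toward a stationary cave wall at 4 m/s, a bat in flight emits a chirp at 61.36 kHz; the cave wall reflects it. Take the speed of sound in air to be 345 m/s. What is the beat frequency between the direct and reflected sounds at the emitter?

The cave wall receives the sound from a moving source: f₁ = f₀ · v/(v − v_e) = 61.36 × 345/341 ≈ 62.080 kHz.
On the return leg the bat in flight is a moving observer: f₂ = f₁ · (v + v_e)/v = 62.080 × 349/345 ≈ 62.800 kHz.
Equivalently f₂ = f₀ · (v + v_e)/(v − v_e).
Beat against the emitted tone (with f₀ = 61360 Hz): |f₂ − f₀| = 2v_e·f₀/(v − v_e) = 2 × 4 × 61360/341 ≈ 1440 Hz.

1440 Hz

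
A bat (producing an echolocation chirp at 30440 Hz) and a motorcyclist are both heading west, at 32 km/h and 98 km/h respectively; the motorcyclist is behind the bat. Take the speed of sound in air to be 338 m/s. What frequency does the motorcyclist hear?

32 km/h = 8.889 m/s; 98 km/h = 27.22 m/s.
The motorcyclist is behind, so the bat is moving away from it while the motorcyclist is moving toward the bat.
General Doppler shift: f' = f · (v + v_o)/(v + v_s).
f' = 30440 × (338 + 27.22)/(338 + 8.889) = 30440 × 365.22/346.89 ≈ 32049 Hz.

32049 Hz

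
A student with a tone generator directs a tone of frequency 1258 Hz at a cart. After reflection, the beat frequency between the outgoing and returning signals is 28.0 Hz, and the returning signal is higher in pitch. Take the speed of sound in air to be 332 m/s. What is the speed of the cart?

Double Doppler shift off a moving reflector: f₂ = f₀ · (v + u)/(v − u) (u > 0 toward emitter).
Returning signal is higher, so f₂ = f₀ + Δf = 1258 + 28 = 1286 Hz.
Rearranging, u = v · (f₂ − f₀)/(f₂ + f₀) = 332 × 28/2544 ≈ 3.7 m/s.
So the cart is moving at 3.7 m/s toward the emitter.

3.7 m/s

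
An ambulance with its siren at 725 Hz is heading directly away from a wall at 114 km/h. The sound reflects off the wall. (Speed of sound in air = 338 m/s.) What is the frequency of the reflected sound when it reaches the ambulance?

114 km/h = 31.67 m/s.
The wall receives the sound from a moving source: f₁ = f₀ · v/(v + v_e) = 725 × 338/369.67 ≈ 663 Hz.
On the return leg the ambulance is a moving observer: f₂ = f₁ · (v − v_e)/v = 663 × 306.33/338 ≈ 601 Hz.

601 Hz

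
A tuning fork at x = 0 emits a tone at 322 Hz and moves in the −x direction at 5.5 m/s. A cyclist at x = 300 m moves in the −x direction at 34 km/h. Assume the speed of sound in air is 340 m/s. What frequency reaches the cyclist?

34 km/h = 9.444 m/s.
The observer lies on the +x side, so the source is heading away from the observer and the observer is heading toward the source.
With source receding and observer approaching, f' = f · (v + v_o)/(v + v_s).
f' = 322 × (340 + 9.444)/(340 + 5.5) = 322 × 349.44/345.5 ≈ 326 Hz.

326 Hz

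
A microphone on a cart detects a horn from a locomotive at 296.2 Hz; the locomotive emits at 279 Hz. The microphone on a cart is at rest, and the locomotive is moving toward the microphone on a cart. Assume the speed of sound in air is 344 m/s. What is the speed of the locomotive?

f' = f · v/(v − v_s) ⇒ v_s = v · |1 − f/f'|.
v_s = 344 × |1 − 279/296.2| = 344 × 0.05807 ≈ 20.0 m/s.

20.0 m/s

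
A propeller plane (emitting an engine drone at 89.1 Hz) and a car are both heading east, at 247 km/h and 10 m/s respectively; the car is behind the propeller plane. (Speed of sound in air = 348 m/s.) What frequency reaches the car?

77 Hz

247 km/h = 68.61 m/s.
The car is behind, so the propeller plane is moving away from it while the car is moving toward the propeller plane.
General Doppler shift: f' = f · (v + v_o)/(v + v_s).
f' = 89.1 × (348 + 10)/(348 + 68.61) = 89.1 × 358/416.61 ≈ 77 Hz.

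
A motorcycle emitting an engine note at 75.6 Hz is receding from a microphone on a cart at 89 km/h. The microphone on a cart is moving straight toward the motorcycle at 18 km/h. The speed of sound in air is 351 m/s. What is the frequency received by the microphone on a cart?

89 km/h = 24.72 m/s; 18 km/h = 5 m/s.
Both move, so f' = f · (v + v_o)/(v + v_s).
f' = 75.6 × (351 + 5)/(351 + 24.72) = 75.6 × 356/375.72 ≈ 72 Hz.

72 Hz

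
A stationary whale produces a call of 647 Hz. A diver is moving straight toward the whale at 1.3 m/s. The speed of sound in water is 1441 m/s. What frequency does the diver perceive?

648 Hz

Only the observer moves, toward the source, so f' = f · (v + v_o)/v.
f' = 647 × (1441 + 1.3)/1441 = 647 × 1442.3/1441 ≈ 648 Hz.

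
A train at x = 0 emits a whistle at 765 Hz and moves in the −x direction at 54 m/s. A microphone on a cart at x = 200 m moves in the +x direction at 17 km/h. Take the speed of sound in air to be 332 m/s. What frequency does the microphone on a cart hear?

649 Hz

17 km/h = 4.722 m/s.
The observer lies on the +x side, so the source is heading away from the observer and the observer is heading away from the source.
General Doppler shift: f' = f · (v − v_o)/(v + v_s).
f' = 765 × (332 − 4.722)/(332 + 54) = 765 × 327.28/386 ≈ 649 Hz.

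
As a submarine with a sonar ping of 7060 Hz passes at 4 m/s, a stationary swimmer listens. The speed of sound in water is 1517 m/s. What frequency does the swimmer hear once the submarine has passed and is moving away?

7041 Hz

Receding: f₂ = f · v/(v + v_s) = 7060 × 1517/1521 ≈ 7041 Hz.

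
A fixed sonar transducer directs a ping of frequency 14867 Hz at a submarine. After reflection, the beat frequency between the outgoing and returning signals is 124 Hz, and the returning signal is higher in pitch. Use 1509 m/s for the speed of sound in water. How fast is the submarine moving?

6.3 m/s

Double Doppler shift off a moving reflector: f₂ = f₀ · (v + u)/(v − u) (u > 0 toward emitter).
Returning signal is higher, so f₂ = f₀ + Δf = 14867 + 124 = 14991 Hz.
Rearranging, u = v · (f₂ − f₀)/(f₂ + f₀) = 1509 × 124/29858 ≈ 6.3 m/s.
So the submarine is moving at 6.3 m/s toward the emitter.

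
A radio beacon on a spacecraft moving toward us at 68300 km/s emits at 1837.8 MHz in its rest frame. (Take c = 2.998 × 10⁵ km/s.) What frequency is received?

β = v/c = 68300/299800 = 0.2278.
Relativistic Doppler for frequency: f' = f₀ · √((1 + β)/(1 − β)).
f' = 1837.8 × √(1.2278/0.7722) = 1837.8 × 1.26098 ≈ 2317.4 MHz.

2317.4 MHz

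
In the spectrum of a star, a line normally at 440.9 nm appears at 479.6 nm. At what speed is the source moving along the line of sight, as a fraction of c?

λ'/λ₀ = 1.0878 > 1 (redshift), so the source is receding.
λ'/λ₀ = √((1 + β)/(1 − β)) for a receding source ⇒ β = (r² − 1)/(r² + 1) with r = λ'/λ₀.
β = (1.1833 − 1)/(1.1833 + 1) ≈ 0.084.

0.084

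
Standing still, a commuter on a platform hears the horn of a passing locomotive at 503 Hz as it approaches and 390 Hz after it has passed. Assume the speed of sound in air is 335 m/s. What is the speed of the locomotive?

f₁/f₂ = (v + v_s)/(v − v_s), so v_s = v · (f₁ − f₂)/(f₁ + f₂).
v_s = 335 × (503 − 390)/(503 + 390) = 335 × 113/893 ≈ 42 m/s.

42 m/s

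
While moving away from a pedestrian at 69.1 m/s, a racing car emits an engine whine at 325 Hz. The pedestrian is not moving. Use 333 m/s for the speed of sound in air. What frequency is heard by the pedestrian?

Only the source moves, away from the listener, so f' = f · v/(v + v_s).
f' = 325 × 333/(333 + 69.1) = 325 × 333/402.1 ≈ 269 Hz.

269 Hz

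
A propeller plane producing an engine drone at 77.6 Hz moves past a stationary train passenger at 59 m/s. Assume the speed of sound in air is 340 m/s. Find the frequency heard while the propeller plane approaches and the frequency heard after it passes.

Approaching: f₁ = f · v/(v − v_s) = 77.6 × 340/281 ≈ 94 Hz.
Receding: f₂ = f · v/(v + v_s) = 77.6 × 340/399 ≈ 66 Hz.

94 Hz approaching; 66 Hz receding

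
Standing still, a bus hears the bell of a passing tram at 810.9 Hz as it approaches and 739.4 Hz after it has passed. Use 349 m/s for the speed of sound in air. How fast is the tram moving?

f₁/f₂ = (v + v_s)/(v − v_s), so v_s = v · (f₁ − f₂)/(f₁ + f₂).
v_s = 349 × (810.9 − 739.4)/(810.9 + 739.4) = 349 × 71.5/1550.3 ≈ 16.1 m/s.

16.1 m/s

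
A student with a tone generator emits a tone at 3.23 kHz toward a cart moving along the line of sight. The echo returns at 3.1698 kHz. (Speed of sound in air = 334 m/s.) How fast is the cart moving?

Double Doppler shift off a moving reflector: f₂ = f₀ · (v + u)/(v − u) (u > 0 toward emitter).
Rearranging, u = v · (f₂ − f₀)/(f₂ + f₀) = 334 × -0.0602/6.3998 ≈ -3.1 m/s.
So the cart is moving at 3.1 m/s away from the emitter.

3.1 m/s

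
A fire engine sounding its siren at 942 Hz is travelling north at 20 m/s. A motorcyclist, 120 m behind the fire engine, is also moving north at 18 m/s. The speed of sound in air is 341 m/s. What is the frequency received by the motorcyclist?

The motorcyclist is behind, so the fire engine is moving away from it while the motorcyclist is moving toward the fire engine.
With source receding and observer approaching, f' = f · (v + v_o)/(v + v_s).
f' = 942 × (341 + 18)/(341 + 20) = 942 × 359/361 ≈ 937 Hz.

937 Hz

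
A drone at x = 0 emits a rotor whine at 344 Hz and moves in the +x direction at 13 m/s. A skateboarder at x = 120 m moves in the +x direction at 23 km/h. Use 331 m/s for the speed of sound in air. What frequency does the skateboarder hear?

351 Hz

23 km/h = 6.389 m/s.
The observer lies on the +x side, so the source is heading toward the observer and the observer is heading away from the source.
Both move, so f' = f · (v − v_o)/(v − v_s).
f' = 344 × (331 − 6.389)/(331 − 13) = 344 × 324.61/318 ≈ 351 Hz.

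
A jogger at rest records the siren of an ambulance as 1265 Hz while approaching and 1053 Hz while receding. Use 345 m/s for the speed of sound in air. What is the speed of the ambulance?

32 m/s

f₁/f₂ = (v + v_s)/(v − v_s), so v_s = v · (f₁ − f₂)/(f₁ + f₂).
v_s = 345 × (1265 − 1053)/(1265 + 1053) = 345 × 212/2318 ≈ 32 m/s.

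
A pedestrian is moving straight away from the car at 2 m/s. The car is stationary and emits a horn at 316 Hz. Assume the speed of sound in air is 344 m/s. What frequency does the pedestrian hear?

Moving observer, stationary source: f' = f · (v − v_o)/v.
f' = 316 × (344 − 2)/344 = 316 × 342/344 ≈ 314 Hz.

314 Hz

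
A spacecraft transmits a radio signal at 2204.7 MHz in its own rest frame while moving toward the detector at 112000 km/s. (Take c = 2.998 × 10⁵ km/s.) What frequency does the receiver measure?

3264.7 MHz

β = v/c = 112000/299800 = 0.3736.
Relativistic Doppler for frequency: f' = f₀ · √((1 + β)/(1 − β)).
f' = 2204.7 × √(1.3736/0.6264) = 2204.7 × 1.48080 ≈ 3264.7 MHz.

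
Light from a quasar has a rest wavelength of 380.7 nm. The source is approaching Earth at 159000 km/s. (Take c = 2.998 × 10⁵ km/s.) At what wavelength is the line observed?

β = v/c = 159000/299800 = 0.5304.
Relativistic Doppler for wavelength: λ' = λ₀ · √((1 − β)/(1 + β)).
λ' = 380.7 × √(0.4696/1.5304) = 380.7 × 0.55397 ≈ 210.9 nm.

210.9 nm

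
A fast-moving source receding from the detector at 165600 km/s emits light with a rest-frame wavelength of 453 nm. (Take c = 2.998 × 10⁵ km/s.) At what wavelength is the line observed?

β = v/c = 165600/299800 = 0.5524.
Relativistic Doppler for wavelength: λ' = λ₀ · √((1 + β)/(1 − β)).
λ' = 453 × √(1.5524/0.4476) = 453 × 1.86225 ≈ 843.6 nm.

843.6 nm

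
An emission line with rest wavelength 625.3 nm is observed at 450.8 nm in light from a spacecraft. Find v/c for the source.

0.316c

λ'/λ₀ = 0.7209 < 1 (blueshift), so the source is approaching.
λ'/λ₀ = √((1 − β)/(1 + β)) for an approaching source ⇒ β = (1 − r²)/(1 + r²) with r = λ'/λ₀.
β = (1 − 0.5197)/(1 + 0.5197) ≈ 0.316.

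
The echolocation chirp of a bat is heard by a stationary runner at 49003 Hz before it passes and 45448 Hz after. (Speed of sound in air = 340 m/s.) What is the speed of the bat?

f₁/f₂ = (v + v_s)/(v − v_s), so v_s = v · (f₁ − f₂)/(f₁ + f₂).
v_s = 340 × (49003 − 45448)/(49003 + 45448) = 340 × 3555/94451 ≈ 12.8 m/s.

12.8 m/s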